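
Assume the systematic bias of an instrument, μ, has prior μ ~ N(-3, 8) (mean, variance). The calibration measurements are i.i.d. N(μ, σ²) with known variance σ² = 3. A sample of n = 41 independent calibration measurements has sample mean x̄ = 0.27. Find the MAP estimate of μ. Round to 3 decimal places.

n = 41, x̄ = 0.27.
For a Normal prior and Normal likelihood with known variance, the posterior is Normal; its mode equals its mean, the precision-weighted average.
Prior precision 1/σ₀² = 1/8 = 0.125; data precision n/σ² = 41/3.
μ̂ = (0.125·(-3) + (41/3)·0.27) / (0.125 + 41/3) = 3.315/(331/24) = 1989/8275 ≈ 0.240.

μ̂_MAP = 0.240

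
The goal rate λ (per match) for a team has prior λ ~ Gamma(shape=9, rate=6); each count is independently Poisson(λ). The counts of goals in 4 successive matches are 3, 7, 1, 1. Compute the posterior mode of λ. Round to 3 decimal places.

λ̂_MAP = 2.000

Σxᵢ = 3+7+1+1 = 12, with n = 4.
Posterior ∝ λ^8e^(−6λ) · λ^12e^(−4λ) = λ^20e^(−10λ), i.e. Gamma(shape=21, rate=10).
The mode of a Gamma(a, b) with a ≥ 1 (shape–rate) is (a−1)/b = 20/10 ≈ 2.000.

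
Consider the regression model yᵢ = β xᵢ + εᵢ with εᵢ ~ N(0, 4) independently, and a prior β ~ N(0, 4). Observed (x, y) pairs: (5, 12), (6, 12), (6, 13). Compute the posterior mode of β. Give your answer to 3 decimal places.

log p(β | y) = −Σ(yᵢ − βxᵢ)²/(2·4) − β²/(2·4) + const.
Setting the derivative to zero: Σxᵢ(yᵢ − βxᵢ)/4 − β/4 = 0, so β = Σxᵢyᵢ / (Σxᵢ² + σ²/τ²).
Σxᵢyᵢ = 5·12 + 6·12 + 6·13 = 210; Σxᵢ² = 97; σ²/τ² = 1.
β̂_MAP = 210 / (97 + 1) = 210/98 ≈ 2.143.

β̂_MAP = 2.143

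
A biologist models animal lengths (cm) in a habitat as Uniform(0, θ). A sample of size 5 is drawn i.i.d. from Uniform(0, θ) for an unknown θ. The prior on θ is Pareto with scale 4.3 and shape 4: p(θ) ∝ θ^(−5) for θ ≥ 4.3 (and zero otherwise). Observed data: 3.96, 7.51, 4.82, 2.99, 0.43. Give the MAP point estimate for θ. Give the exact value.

θ̂_MAP = 7.51

The Uniform(0, θ) likelihood is θ^(−n) for θ ≥ max(xᵢ), zero otherwise. Here max(xᵢ) = 7.51.
Posterior ∝ θ^(−5) · θ^(−5) = θ^(−10) on θ ≥ max(4.3, 7.51) = 7.51.
This density is strictly decreasing in θ, so the posterior mode lies at the lower boundary of the support.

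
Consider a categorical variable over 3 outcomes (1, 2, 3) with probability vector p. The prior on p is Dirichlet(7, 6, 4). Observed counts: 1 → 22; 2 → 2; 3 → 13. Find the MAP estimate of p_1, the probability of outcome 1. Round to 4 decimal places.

MAP estimate: 0.5490

The posterior is Dirichlet(αᵢ + nᵢ) = Dirichlet(29, 8, 17).
For a Dirichlet(a₁,…,a_K) with all aᵢ > 1, the mode has j-th component (aⱼ − 1)/(Σaᵢ − K).
Here Σaᵢ = 54 and K = 3, so p_1 = (29 − 1)/(54 − 3) = 28/51 ≈ 0.5490.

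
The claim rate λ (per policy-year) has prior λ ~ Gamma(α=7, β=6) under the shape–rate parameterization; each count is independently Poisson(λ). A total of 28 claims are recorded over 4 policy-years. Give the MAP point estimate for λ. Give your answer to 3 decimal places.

λ̂_MAP = 3.400

Σxᵢ = 28, n = 4.
Posterior ∝ λ^6e^(−6λ) · λ^28e^(−4λ) = λ^34e^(−10λ), i.e. Gamma(shape=35, rate=10).
The mode of a Gamma(a, b) with a ≥ 1 (shape–rate) is (a−1)/b = 34/10 ≈ 3.400.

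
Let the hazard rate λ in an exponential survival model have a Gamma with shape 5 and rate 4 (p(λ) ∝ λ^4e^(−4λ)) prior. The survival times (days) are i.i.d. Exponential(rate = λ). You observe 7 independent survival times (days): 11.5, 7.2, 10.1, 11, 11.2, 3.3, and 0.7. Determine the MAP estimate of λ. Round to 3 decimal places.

λ̂_MAP = 0.186

The Exponential(rate=λ) likelihood is ∝ λ^n e^(−λΣtᵢ). Here n = 7 and Σtᵢ = 11.5 + 7.2 + 10.1 + 11 + 11.2 + 3.3 + 0.7 = 55.
Posterior ∝ λ^4e^(−4λ) · λ^7e^(−55λ) = λ^11e^(−59λ), i.e. Gamma(12, 59).
Mode = (a−1)/b = 11/59 ≈ 0.186.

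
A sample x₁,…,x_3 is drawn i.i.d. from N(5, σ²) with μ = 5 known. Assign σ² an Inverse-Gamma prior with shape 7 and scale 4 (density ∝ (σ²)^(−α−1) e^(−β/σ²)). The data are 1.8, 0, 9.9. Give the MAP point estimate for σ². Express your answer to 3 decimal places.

Sum of squared deviations about the known mean: SS = (1.8−5)² + (0−5)² + (9.9−5)² = 59.25.
The Normal likelihood contributes (σ²)^(−n/2) exp(−SS/(2σ²)), so the posterior is Inverse-Gamma(α + n/2, β + SS/2) = Inverse-Gamma(8.5, 33.625).
The mode of Inverse-Gamma(a, b) is b/(a+1) = 33.625/9.5 ≈ 3.539.

σ̂²_MAP = 3.539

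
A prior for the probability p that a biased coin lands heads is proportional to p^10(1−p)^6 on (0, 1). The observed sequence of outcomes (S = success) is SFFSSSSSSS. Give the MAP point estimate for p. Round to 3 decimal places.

p̂_MAP = 0.692

The prior density ∝ p^10(1−p)^6 is the kernel of Beta(11, 7).
Data: 8 successes in 10 trials (from the sequence). The binomial likelihood contributes p^8(1−p)^2, so the posterior is Beta(11+8, 7+2) = Beta(19, 9).
For Beta(a, b) with a, b > 1 the mode is (a−1)/(a+b−2) = 18/26 ≈ 0.692.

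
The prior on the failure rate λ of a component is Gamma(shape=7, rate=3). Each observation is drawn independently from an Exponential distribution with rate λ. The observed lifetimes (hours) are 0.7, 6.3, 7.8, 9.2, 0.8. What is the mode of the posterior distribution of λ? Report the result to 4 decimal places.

The Exponential(rate=λ) likelihood is ∝ λ^n e^(−λΣtᵢ). Here n = 5 and Σtᵢ = 0.7 + 6.3 + 7.8 + 9.2 + 0.8 = 24.8.
Posterior ∝ λ^6e^(−3λ) · λ^5e^(−24.8λ) = λ^11e^(−27.8λ), i.e. Gamma(12, 27.8).
Mode = (a−1)/b = 11/27.8 ≈ 0.3957.

λ̂_MAP = 0.3957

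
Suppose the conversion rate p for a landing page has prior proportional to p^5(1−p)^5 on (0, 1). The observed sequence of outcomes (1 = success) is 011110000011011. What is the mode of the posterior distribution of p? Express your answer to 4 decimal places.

p̂_MAP = 0.5200

The prior density ∝ p^5(1−p)^5 is the kernel of Beta(6, 6).
Data: 8 successes in 15 trials (from the sequence). The binomial likelihood contributes p^8(1−p)^7, so the posterior is Beta(6+8, 6+7) = Beta(14, 13).
For Beta(a, b) with a, b > 1 the mode is (a−1)/(a+b−2) = 13/25 ≈ 0.5200.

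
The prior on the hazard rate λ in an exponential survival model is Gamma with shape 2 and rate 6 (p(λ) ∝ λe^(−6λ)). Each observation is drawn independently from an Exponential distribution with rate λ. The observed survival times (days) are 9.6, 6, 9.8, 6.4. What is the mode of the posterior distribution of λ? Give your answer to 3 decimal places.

λ̂_MAP = 0.132

The Exponential(rate=λ) likelihood is ∝ λ^n e^(−λΣtᵢ). Here n = 4 and Σtᵢ = 9.6 + 6 + 9.8 + 6.4 = 31.8.
Posterior ∝ λe^(−6λ) · λ^4e^(−31.8λ) = λ^5e^(−37.8λ), i.e. Gamma(6, 37.8).
Mode = (a−1)/b = 5/37.8 ≈ 0.132.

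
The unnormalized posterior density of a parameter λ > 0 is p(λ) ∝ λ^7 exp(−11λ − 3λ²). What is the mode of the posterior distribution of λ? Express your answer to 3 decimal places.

λ̂_MAP = 0.500

ℓ'(λ) = 7/λ − 11 − 6λ. Setting this to zero and multiplying by λ: 6λ² + 11λ − 7 = 0.
λ = (−11 + √(11² + 4·6·7)) / (2·6) = (−11 + √289) / 12 = (−11 + 17)/12 = 1/2.
ℓ''(λ) = −7/λ² − 6 < 0, confirming a maximum.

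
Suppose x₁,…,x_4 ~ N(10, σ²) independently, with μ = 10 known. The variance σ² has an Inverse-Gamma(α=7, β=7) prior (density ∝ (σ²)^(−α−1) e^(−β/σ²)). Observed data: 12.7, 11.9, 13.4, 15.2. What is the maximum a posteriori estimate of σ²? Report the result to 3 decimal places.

σ̂²_MAP = 3.175

Sum of squared deviations about the known mean: SS = (12.7−10)² + (11.9−10)² + (13.4−10)² + (15.2−10)² = 49.5.
The Normal likelihood contributes (σ²)^(−n/2) exp(−SS/(2σ²)), so the posterior is Inverse-Gamma(α + n/2, β + SS/2) = Inverse-Gamma(9, 31.75).
The mode of Inverse-Gamma(a, b) is b/(a+1) = 31.75/10 ≈ 3.175.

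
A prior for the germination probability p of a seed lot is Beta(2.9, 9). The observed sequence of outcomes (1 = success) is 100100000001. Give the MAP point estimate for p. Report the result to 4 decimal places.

p̂_MAP = 0.2237

Prior: Beta(2.9, 9).
Data: 3 successes in 12 trials (from the sequence). The binomial likelihood contributes p^3(1−p)^9, so the posterior is Beta(2.9+3, 9+9) = Beta(5.9, 18).
For Beta(a, b) with a, b > 1 the mode is (a−1)/(a+b−2) = 4.9/21.9 ≈ 0.2237.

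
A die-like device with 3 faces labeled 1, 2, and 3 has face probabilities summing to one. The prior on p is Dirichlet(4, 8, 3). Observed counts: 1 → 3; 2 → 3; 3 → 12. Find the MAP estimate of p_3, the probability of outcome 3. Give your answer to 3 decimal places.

The posterior is Dirichlet(αᵢ + nᵢ) = Dirichlet(7, 11, 15).
For a Dirichlet(a₁,…,a_K) with all aᵢ > 1, the mode has j-th component (aⱼ − 1)/(Σaᵢ − K).
Here Σaᵢ = 33 and K = 3, so p_3 = (15 − 1)/(33 − 3) = 14/30 ≈ 0.467.

MAP estimate: 0.467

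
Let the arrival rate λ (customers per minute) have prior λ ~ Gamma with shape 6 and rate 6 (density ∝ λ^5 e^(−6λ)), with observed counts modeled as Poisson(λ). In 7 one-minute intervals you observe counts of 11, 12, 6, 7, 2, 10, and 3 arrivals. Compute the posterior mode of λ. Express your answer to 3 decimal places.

λ̂_MAP = 4.308

Σxᵢ = 11+12+6+7+2+10+3 = 51, with n = 7.
Posterior ∝ λ^5e^(−6λ) · λ^51e^(−7λ) = λ^56e^(−13λ), i.e. Gamma(shape=57, rate=13).
The mode of a Gamma(a, b) with a ≥ 1 (shape–rate) is (a−1)/b = 56/13 ≈ 4.308.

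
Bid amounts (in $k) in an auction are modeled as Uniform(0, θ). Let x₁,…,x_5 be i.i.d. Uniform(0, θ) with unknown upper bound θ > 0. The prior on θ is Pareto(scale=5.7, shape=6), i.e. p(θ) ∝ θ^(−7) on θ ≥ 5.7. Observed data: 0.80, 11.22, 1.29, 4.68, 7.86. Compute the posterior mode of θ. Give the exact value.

The Uniform(0, θ) likelihood is θ^(−n) for θ ≥ max(xᵢ), zero otherwise. Here max(xᵢ) = 11.22.
Posterior ∝ θ^(−7) · θ^(−5) = θ^(−12) on θ ≥ max(5.7, 11.22) = 11.22.
This density is strictly decreasing in θ, so the posterior mode lies at the lower boundary of the support.

θ̂_MAP = 11.22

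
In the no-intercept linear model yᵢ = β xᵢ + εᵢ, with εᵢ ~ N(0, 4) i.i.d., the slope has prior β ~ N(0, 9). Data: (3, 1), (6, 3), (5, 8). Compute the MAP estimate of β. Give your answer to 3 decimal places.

β̂_MAP = 0.866

log p(β | y) = −Σ(yᵢ − βxᵢ)²/(2·4) − β²/(2·9) + const.
Setting the derivative to zero: Σxᵢ(yᵢ − βxᵢ)/4 − β/9 = 0, so β = Σxᵢyᵢ / (Σxᵢ² + σ²/τ²).
Σxᵢyᵢ = 3·1 + 6·3 + 5·8 = 61; Σxᵢ² = 70; σ²/τ² = 4/9.
β̂_MAP = 61 / (70 + 4/9) = 61/(634/9) = 549/634 ≈ 0.866.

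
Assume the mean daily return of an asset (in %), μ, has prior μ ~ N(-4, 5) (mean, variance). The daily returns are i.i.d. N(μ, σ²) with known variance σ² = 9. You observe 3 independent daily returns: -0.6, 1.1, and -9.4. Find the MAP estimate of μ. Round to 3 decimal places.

n = 3; x̄ = ((-0.6) + 1.1 + (-9.4))/3 = -8.9/3 = -89/30 ≈ -2.9667.
For a Normal prior and Normal likelihood with known variance, the posterior is Normal; its mode equals its mean, the precision-weighted average.
Prior precision 1/σ₀² = 1/5 = 0.2; data precision n/σ² = 3/9 = 1/3.
μ̂ = (0.2·(-4) + (1/3)·(-89/30)) / (0.2 + 1/3) = (-161/90)/(8/15) = -161/48 ≈ -3.354.

μ̂_MAP = -3.354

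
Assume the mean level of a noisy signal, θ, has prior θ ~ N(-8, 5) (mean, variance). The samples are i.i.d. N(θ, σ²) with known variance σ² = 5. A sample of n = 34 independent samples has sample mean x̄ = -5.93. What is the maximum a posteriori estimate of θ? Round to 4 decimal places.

n = 34, x̄ = -5.93.
For a Normal prior and Normal likelihood with known variance, the posterior is Normal; its mode equals its mean, the precision-weighted average.
Prior precision 1/σ₀² = 1/5 = 0.2; data precision n/σ² = 34/5 = 6.8.
θ̂ = (0.2·(-8) + 6.8·(-5.93)) / (0.2 + 6.8) = (-41.924)/7 = -10481/1750 ≈ -5.9891.

θ̂_MAP = -5.9891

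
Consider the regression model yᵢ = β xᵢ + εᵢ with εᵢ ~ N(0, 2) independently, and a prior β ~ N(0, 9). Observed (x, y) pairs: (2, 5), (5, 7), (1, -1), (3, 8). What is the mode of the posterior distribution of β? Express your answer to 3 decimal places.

β̂_MAP = 1.734

log p(β | y) = −Σ(yᵢ − βxᵢ)²/(2·2) − β²/(2·9) + const.
Setting the derivative to zero: Σxᵢ(yᵢ − βxᵢ)/2 − β/9 = 0, so β = Σxᵢyᵢ / (Σxᵢ² + σ²/τ²).
Σxᵢyᵢ = 2·5 + 5·7 + 1·(-1) + 3·8 = 68; Σxᵢ² = 39; σ²/τ² = 2/9.
β̂_MAP = 68 / (39 + 2/9) = 68/(353/9) = 612/353 ≈ 1.734.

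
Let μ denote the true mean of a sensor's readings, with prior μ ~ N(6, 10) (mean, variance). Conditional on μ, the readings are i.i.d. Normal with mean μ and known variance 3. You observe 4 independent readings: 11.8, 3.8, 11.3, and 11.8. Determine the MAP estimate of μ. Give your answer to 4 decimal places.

n = 4; x̄ = (11.8 + 3.8 + 11.3 + 11.8)/4 = 38.7/4 = 9.675.
For a Normal prior and Normal likelihood with known variance, the posterior is Normal; its mode equals its mean, the precision-weighted average.
Prior precision 1/σ₀² = 1/10 = 0.1; data precision n/σ² = 4/3.
μ̂ = (0.1·6 + (4/3)·9.675) / (0.1 + 4/3) = 13.5/(43/30) = 405/43 ≈ 9.4186.

μ̂_MAP = 9.4186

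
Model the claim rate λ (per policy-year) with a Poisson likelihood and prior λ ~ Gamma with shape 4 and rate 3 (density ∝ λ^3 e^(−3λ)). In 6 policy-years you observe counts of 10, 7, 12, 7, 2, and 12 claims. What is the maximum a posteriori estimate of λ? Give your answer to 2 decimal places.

λ̂_MAP = 5.89

Σxᵢ = 10+7+12+7+2+12 = 50, with n = 6.
Posterior ∝ λ^3e^(−3λ) · λ^50e^(−6λ) = λ^53e^(−9λ), i.e. Gamma(shape=54, rate=9).
The mode of a Gamma(a, b) with a ≥ 1 (shape–rate) is (a−1)/b = 53/9 ≈ 5.89.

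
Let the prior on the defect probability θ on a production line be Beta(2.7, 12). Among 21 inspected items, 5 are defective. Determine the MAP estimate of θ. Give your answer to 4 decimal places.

θ̂_MAP = 0.1988

Prior: Beta(2.7, 12).
Data: 5 successes in 21 trials. The binomial likelihood contributes θ^5(1−θ)^16, so the posterior is Beta(2.7+5, 12+16) = Beta(7.7, 28).
For Beta(a, b) with a, b > 1 the mode is (a−1)/(a+b−2) = 6.7/33.7 ≈ 0.1988.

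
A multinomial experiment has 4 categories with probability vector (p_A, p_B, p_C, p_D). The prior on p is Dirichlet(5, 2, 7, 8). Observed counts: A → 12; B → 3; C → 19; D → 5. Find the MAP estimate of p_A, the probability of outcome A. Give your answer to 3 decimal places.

MAP estimate of p_A = 0.281

The posterior is Dirichlet(αᵢ + nᵢ) = Dirichlet(17, 5, 26, 13).
For a Dirichlet(a₁,…,a_K) with all aᵢ > 1, the mode has j-th component (aⱼ − 1)/(Σaᵢ − K).
Here Σaᵢ = 61 and K = 4, so p_A = (17 − 1)/(61 − 4) = 16/57 ≈ 0.281.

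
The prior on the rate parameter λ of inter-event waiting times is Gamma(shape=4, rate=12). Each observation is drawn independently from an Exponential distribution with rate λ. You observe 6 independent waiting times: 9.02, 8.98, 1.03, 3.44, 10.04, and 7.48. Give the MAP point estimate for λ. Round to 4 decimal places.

The Exponential(rate=λ) likelihood is ∝ λ^n e^(−λΣtᵢ). Here n = 6 and Σtᵢ = 9.02 + 8.98 + 1.03 + 3.44 + 10.04 + 7.48 = 39.99.
Posterior ∝ λ^3e^(−12λ) · λ^6e^(−39.99λ) = λ^9e^(−51.99λ), i.e. Gamma(10, 51.99).
Mode = (a−1)/b = 9/51.99 ≈ 0.1731.

λ̂_MAP = 0.1731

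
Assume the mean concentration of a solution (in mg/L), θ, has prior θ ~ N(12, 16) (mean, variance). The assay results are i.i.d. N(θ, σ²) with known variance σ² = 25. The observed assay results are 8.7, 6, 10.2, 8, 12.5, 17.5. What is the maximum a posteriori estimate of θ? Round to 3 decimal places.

θ̂_MAP = 10.797

n = 6; x̄ = (8.7 + 6 + 10.2 + 8 + 12.5 + 17.5)/6 = 62.9/6 = 629/60 ≈ 10.4833.
For a Normal prior and Normal likelihood with known variance, the posterior is Normal; its mode equals its mean, the precision-weighted average.
Prior precision 1/σ₀² = 1/16 = 0.0625; data precision n/σ² = 6/25 = 0.24.
θ̂ = (0.0625·12 + 0.24·(629/60)) / (0.0625 + 0.24) = 3.266/0.3025 = 6532/605 ≈ 10.797.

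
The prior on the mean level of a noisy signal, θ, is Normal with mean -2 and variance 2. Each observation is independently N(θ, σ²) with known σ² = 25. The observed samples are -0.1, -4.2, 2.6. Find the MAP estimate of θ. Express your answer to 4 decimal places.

θ̂_MAP = -1.7226

n = 3; x̄ = ((-0.1) + (-4.2) + 2.6)/3 = -1.7/3 = -17/30 ≈ -0.5667.
For a Normal prior and Normal likelihood with known variance, the posterior is Normal; its mode equals its mean, the precision-weighted average.
Prior precision 1/σ₀² = 1/2 = 0.5; data precision n/σ² = 3/25 = 0.12.
θ̂ = (0.5·(-2) + 0.12·(-17/30)) / (0.5 + 0.12) = (-1.068)/0.62 = -267/155 ≈ -1.7226.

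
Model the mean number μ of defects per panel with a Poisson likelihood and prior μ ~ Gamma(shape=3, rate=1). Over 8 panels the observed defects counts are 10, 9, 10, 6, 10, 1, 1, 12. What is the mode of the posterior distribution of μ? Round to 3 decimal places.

μ̂_MAP = 6.778

Σxᵢ = 10+9+10+6+10+1+1+12 = 59, with n = 8.
Posterior ∝ μ^2e^(−1μ) · μ^59e^(−8μ) = μ^61e^(−9μ), i.e. Gamma(shape=62, rate=9).
The mode of a Gamma(a, b) with a ≥ 1 (shape–rate) is (a−1)/b = 61/9 ≈ 6.778.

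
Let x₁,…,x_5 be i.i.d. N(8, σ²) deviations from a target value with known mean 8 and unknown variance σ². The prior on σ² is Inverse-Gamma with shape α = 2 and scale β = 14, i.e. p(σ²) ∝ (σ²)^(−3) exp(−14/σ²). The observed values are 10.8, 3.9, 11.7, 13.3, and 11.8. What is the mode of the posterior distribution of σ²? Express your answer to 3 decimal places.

Sum of squared deviations about the known mean: SS = (10.8−8)² + (3.9−8)² + (11.7−8)² + (13.3−8)² + (11.8−8)² = 80.87.
The Normal likelihood contributes (σ²)^(−n/2) exp(−SS/(2σ²)), so the posterior is Inverse-Gamma(α + n/2, β + SS/2) = Inverse-Gamma(4.5, 54.435).
The mode of Inverse-Gamma(a, b) is b/(a+1) = 54.435/5.5 ≈ 9.897.

σ̂²_MAP = 9.897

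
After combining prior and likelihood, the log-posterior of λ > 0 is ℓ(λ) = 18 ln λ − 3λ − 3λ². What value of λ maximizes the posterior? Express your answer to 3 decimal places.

λ̂_MAP = 1.500

ℓ'(λ) = 18/λ − 3 − 6λ. Setting this to zero and multiplying by λ: 6λ² + 3λ − 18 = 0.
λ = (−3 + √(3² + 4·6·18)) / (2·6) = (−3 + √441) / 12 = (−3 + 21)/12 = 3/2.
ℓ''(λ) = −18/λ² − 6 < 0, confirming a maximum.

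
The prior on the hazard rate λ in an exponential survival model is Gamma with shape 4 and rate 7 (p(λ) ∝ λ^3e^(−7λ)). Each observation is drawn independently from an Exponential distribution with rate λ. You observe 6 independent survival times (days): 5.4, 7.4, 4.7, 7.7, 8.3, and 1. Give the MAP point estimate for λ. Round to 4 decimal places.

The Exponential(rate=λ) likelihood is ∝ λ^n e^(−λΣtᵢ). Here n = 6 and Σtᵢ = 5.4 + 7.4 + 4.7 + 7.7 + 8.3 + 1 = 34.5.
Posterior ∝ λ^3e^(−7λ) · λ^6e^(−34.5λ) = λ^9e^(−41.5λ), i.e. Gamma(10, 41.5).
Mode = (a−1)/b = 9/41.5 ≈ 0.2169.

λ̂_MAP = 0.2169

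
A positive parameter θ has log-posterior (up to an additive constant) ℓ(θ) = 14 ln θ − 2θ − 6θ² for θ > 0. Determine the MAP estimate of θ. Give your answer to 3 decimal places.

ℓ'(θ) = 14/θ − 2 − 12θ. Setting this to zero and multiplying by θ: 12θ² + 2θ − 14 = 0.
θ = (−2 + √(2² + 4·12·14)) / (2·12) = (−2 + √676) / 24 = (−2 + 26)/24 = 1.
ℓ''(θ) = −14/θ² − 12 < 0, confirming a maximum.

θ̂_MAP = 1.000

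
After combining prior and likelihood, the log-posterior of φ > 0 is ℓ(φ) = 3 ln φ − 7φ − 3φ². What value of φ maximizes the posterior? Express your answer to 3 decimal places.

ℓ'(φ) = 3/φ − 7 − 6φ. Setting this to zero and multiplying by φ: 6φ² + 7φ − 3 = 0.
φ = (−7 + √(7² + 4·6·3)) / (2·6) = (−7 + √121) / 12 = (−7 + 11)/12 = 1/3.
ℓ''(φ) = −3/φ² − 6 < 0, confirming a maximum.

φ̂_MAP = 0.333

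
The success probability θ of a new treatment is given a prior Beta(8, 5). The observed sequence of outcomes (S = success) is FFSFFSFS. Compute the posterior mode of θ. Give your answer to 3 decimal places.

θ̂_MAP = 0.526

Prior: Beta(8, 5).
Data: 3 successes in 8 trials (from the sequence). The binomial likelihood contributes θ^3(1−θ)^5, so the posterior is Beta(8+3, 5+5) = Beta(11, 10).
For Beta(a, b) with a, b > 1 the mode is (a−1)/(a+b−2) = 10/19 ≈ 0.526.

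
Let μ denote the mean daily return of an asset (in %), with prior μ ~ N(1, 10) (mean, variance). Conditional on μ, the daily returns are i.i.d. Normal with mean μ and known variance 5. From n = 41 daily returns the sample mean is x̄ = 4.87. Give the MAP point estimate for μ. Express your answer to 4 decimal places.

n = 41, x̄ = 4.87.
For a Normal prior and Normal likelihood with known variance, the posterior is Normal; its mode equals its mean, the precision-weighted average.
Prior precision 1/σ₀² = 1/10 = 0.1; data precision n/σ² = 41/5 = 8.2.
μ̂ = (0.1·1 + 8.2·4.87) / (0.1 + 8.2) = 40.034/8.3 = 20017/4150 ≈ 4.8234.

μ̂_MAP = 4.8234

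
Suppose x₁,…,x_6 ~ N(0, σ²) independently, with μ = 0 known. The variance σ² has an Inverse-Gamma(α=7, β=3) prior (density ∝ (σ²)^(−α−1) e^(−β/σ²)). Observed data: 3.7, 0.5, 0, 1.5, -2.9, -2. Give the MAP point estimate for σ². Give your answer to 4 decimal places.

σ̂²_MAP = 1.5727

Sum of squared deviations about the known mean: SS = (3.7−0)² + (0.5−0)² + (0−0)² + (1.5−0)² + (-2.9−0)² + (-2−0)² = 28.6.
The Normal likelihood contributes (σ²)^(−n/2) exp(−SS/(2σ²)), so the posterior is Inverse-Gamma(α + n/2, β + SS/2) = Inverse-Gamma(10, 17.3).
The mode of Inverse-Gamma(a, b) is b/(a+1) = 17.3/11 ≈ 1.5727.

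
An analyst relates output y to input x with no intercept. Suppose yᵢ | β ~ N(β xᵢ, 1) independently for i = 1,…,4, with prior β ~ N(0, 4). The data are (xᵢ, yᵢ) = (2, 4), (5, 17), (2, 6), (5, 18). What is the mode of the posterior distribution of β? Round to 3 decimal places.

log p(β | y) = −Σ(yᵢ − βxᵢ)²/(2·1) − β²/(2·4) + const.
Setting the derivative to zero: Σxᵢ(yᵢ − βxᵢ)/1 − β/4 = 0, so β = Σxᵢyᵢ / (Σxᵢ² + σ²/τ²).
Σxᵢyᵢ = 2·4 + 5·17 + 2·6 + 5·18 = 195; Σxᵢ² = 58; σ²/τ² = 0.25.
β̂_MAP = 195 / (58 + 0.25) = 195/58.25 ≈ 3.348.

β̂_MAP = 3.348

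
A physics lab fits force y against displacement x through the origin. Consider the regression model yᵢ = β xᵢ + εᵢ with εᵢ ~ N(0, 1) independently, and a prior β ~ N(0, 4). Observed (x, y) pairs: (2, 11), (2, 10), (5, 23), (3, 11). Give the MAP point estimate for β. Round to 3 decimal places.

β̂_MAP = 4.497

log p(β | y) = −Σ(yᵢ − βxᵢ)²/(2·1) − β²/(2·4) + const.
Setting the derivative to zero: Σxᵢ(yᵢ − βxᵢ)/1 − β/4 = 0, so β = Σxᵢyᵢ / (Σxᵢ² + σ²/τ²).
Σxᵢyᵢ = 2·11 + 2·10 + 5·23 + 3·11 = 190; Σxᵢ² = 42; σ²/τ² = 0.25.
β̂_MAP = 190 / (42 + 0.25) = 190/42.25 ≈ 4.497.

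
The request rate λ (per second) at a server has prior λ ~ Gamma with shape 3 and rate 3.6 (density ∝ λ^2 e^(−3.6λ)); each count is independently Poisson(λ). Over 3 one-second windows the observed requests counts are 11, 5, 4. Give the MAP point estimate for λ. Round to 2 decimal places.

Σxᵢ = 11+5+4 = 20, with n = 3.
Posterior ∝ λ^2e^(−3.6λ) · λ^20e^(−3λ) = λ^22e^(−6.6λ), i.e. Gamma(shape=23, rate=6.6).
The mode of a Gamma(a, b) with a ≥ 1 (shape–rate) is (a−1)/b = 22/6.6 ≈ 3.33.

λ̂_MAP = 3.33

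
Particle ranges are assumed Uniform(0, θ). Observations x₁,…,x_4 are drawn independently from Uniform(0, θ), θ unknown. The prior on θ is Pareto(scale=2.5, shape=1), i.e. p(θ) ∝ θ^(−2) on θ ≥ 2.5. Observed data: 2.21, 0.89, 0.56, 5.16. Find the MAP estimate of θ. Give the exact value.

θ̂_MAP = 5.16

The Uniform(0, θ) likelihood is θ^(−n) for θ ≥ max(xᵢ), zero otherwise. Here max(xᵢ) = 5.16.
Posterior ∝ θ^(−2) · θ^(−4) = θ^(−6) on θ ≥ max(2.5, 5.16) = 5.16.
This density is strictly decreasing in θ, so the posterior mode lies at the lower boundary of the support.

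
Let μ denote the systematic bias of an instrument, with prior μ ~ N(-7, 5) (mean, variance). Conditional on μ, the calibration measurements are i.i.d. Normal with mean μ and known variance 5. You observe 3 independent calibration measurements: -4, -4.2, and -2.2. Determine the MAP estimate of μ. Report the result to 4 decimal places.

μ̂_MAP = -4.3500

n = 3; x̄ = ((-4) + (-4.2) + (-2.2))/3 = -10.4/3 = -52/15 ≈ -3.4667.
For a Normal prior and Normal likelihood with known variance, the posterior is Normal; its mode equals its mean, the precision-weighted average.
Prior precision 1/σ₀² = 1/5 = 0.2; data precision n/σ² = 3/5 = 0.6.
μ̂ = (0.2·(-7) + 0.6·(-52/15)) / (0.2 + 0.6) = (-3.48)/0.8 = -4.3500.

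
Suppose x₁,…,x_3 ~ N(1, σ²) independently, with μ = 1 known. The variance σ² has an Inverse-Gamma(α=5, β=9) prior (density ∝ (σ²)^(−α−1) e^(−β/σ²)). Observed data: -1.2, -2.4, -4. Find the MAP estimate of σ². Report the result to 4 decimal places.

Sum of squared deviations about the known mean: SS = (-1.2−1)² + (-2.4−1)² + (-4−1)² = 41.4.
The Normal likelihood contributes (σ²)^(−n/2) exp(−SS/(2σ²)), so the posterior is Inverse-Gamma(α + n/2, β + SS/2) = Inverse-Gamma(6.5, 29.7).
The mode of Inverse-Gamma(a, b) is b/(a+1) = 29.7/7.5 ≈ 3.9600.

σ̂²_MAP = 3.9600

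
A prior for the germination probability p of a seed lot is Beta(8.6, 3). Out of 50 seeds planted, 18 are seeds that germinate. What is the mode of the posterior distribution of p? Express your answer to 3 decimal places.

Prior: Beta(8.6, 3).
Data: 18 successes in 50 trials. The binomial likelihood contributes p^18(1−p)^32, so the posterior is Beta(8.6+18, 3+32) = Beta(26.6, 35).
For Beta(a, b) with a, b > 1 the mode is (a−1)/(a+b−2) = 25.6/59.6 ≈ 0.430.

p̂_MAP = 0.430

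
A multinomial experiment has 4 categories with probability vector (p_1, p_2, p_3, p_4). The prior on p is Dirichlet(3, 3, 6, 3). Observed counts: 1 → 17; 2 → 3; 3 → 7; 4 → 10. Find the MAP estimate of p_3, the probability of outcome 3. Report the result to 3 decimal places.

The posterior is Dirichlet(αᵢ + nᵢ) = Dirichlet(20, 6, 13, 13).
For a Dirichlet(a₁,…,a_K) with all aᵢ > 1, the mode has j-th component (aⱼ − 1)/(Σaᵢ − K).
Here Σaᵢ = 52 and K = 4, so p_3 = (13 − 1)/(52 − 4) = 12/48 ≈ 0.250.

MAP estimate: 0.250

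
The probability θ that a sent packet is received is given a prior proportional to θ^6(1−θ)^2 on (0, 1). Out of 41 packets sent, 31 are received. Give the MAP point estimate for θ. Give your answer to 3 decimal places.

The prior density ∝ θ^6(1−θ)^2 is the kernel of Beta(7, 3).
Data: 31 successes in 41 trials. The binomial likelihood contributes θ^31(1−θ)^10, so the posterior is Beta(7+31, 3+10) = Beta(38, 13).
For Beta(a, b) with a, b > 1 the mode is (a−1)/(a+b−2) = 37/49 ≈ 0.755.

θ̂_MAP = 0.755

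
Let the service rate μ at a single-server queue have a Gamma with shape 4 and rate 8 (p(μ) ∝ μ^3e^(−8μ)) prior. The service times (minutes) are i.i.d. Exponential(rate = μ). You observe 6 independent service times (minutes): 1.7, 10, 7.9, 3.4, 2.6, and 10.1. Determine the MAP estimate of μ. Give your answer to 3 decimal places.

The Exponential(rate=μ) likelihood is ∝ μ^n e^(−μΣtᵢ). Here n = 6 and Σtᵢ = 1.7 + 10 + 7.9 + 3.4 + 2.6 + 10.1 = 35.7.
Posterior ∝ μ^3e^(−8μ) · μ^6e^(−35.7μ) = μ^9e^(−43.7μ), i.e. Gamma(10, 43.7).
Mode = (a−1)/b = 9/43.7 ≈ 0.206.

μ̂_MAP = 0.206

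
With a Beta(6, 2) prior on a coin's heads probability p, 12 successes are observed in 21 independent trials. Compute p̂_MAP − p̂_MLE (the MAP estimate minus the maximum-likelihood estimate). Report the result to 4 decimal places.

Posterior is Beta(18, 11); MAP = (18−1)/(29−2) = 17/27 ≈ 0.62963.
MLE ignores the prior: p̂_MLE = k/n = 12/21 ≈ 0.57143.
Difference = 17/27 − 12/21 = 11/189 ≈ 0.0582.

MAP − MLE = 0.0582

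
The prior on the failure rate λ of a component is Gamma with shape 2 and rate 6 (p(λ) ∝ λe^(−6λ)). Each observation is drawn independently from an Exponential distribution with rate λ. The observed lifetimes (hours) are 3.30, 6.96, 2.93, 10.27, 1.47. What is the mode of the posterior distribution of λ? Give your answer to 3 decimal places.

The Exponential(rate=λ) likelihood is ∝ λ^n e^(−λΣtᵢ). Here n = 5 and Σtᵢ = 3.30 + 6.96 + 2.93 + 10.27 + 1.47 = 24.93.
Posterior ∝ λe^(−6λ) · λ^5e^(−24.93λ) = λ^6e^(−30.93λ), i.e. Gamma(7, 30.93).
Mode = (a−1)/b = 6/30.93 ≈ 0.194.

λ̂_MAP = 0.194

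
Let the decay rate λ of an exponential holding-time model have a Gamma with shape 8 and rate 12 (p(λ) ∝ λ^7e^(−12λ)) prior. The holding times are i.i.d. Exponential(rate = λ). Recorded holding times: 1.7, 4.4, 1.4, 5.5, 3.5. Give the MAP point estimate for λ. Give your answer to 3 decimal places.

λ̂_MAP = 0.421

The Exponential(rate=λ) likelihood is ∝ λ^n e^(−λΣtᵢ). Here n = 5 and Σtᵢ = 1.7 + 4.4 + 1.4 + 5.5 + 3.5 = 16.5.
Posterior ∝ λ^7e^(−12λ) · λ^5e^(−16.5λ) = λ^12e^(−28.5λ), i.e. Gamma(13, 28.5).
Mode = (a−1)/b = 12/28.5 ≈ 0.421.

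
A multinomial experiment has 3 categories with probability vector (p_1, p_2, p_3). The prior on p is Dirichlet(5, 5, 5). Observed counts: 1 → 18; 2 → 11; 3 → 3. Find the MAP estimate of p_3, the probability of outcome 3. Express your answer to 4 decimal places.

MAP estimate: 0.1591

The posterior is Dirichlet(αᵢ + nᵢ) = Dirichlet(23, 16, 8).
For a Dirichlet(a₁,…,a_K) with all aᵢ > 1, the mode has j-th component (aⱼ − 1)/(Σaᵢ − K).
Here Σaᵢ = 47 and K = 3, so p_3 = (8 − 1)/(47 − 3) = 7/44 ≈ 0.1591.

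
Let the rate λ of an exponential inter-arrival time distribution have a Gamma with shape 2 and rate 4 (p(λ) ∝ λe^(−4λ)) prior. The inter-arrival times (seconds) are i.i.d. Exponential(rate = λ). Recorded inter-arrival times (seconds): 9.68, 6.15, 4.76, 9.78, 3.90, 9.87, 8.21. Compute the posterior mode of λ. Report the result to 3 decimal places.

λ̂_MAP = 0.142

The Exponential(rate=λ) likelihood is ∝ λ^n e^(−λΣtᵢ). Here n = 7 and Σtᵢ = 9.68 + 6.15 + 4.76 + 9.78 + 3.90 + 9.87 + 8.21 = 52.35.
Posterior ∝ λe^(−4λ) · λ^7e^(−52.35λ) = λ^8e^(−56.35λ), i.e. Gamma(9, 56.35).
Mode = (a−1)/b = 8/56.35 ≈ 0.142.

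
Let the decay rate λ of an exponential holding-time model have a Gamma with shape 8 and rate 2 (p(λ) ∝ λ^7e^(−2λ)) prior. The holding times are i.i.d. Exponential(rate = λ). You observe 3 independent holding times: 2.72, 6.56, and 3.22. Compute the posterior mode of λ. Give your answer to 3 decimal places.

The Exponential(rate=λ) likelihood is ∝ λ^n e^(−λΣtᵢ). Here n = 3 and Σtᵢ = 2.72 + 6.56 + 3.22 = 12.50.
Posterior ∝ λ^7e^(−2λ) · λ^3e^(−12.50λ) = λ^10e^(−14.50λ), i.e. Gamma(11, 14.50).
Mode = (a−1)/b = 10/14.50 ≈ 0.690.

λ̂_MAP = 0.690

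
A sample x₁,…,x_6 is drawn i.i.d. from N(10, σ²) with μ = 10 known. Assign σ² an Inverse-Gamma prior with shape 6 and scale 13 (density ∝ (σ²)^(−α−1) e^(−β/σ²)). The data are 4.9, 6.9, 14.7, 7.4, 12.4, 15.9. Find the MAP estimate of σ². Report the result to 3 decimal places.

σ̂²_MAP = 6.552

Sum of squared deviations about the known mean: SS = (4.9−10)² + (6.9−10)² + (14.7−10)² + (7.4−10)² + (12.4−10)² + (15.9−10)² = 105.04.
The Normal likelihood contributes (σ²)^(−n/2) exp(−SS/(2σ²)), so the posterior is Inverse-Gamma(α + n/2, β + SS/2) = Inverse-Gamma(9, 65.52).
The mode of Inverse-Gamma(a, b) is b/(a+1) = 65.52/10 ≈ 6.552.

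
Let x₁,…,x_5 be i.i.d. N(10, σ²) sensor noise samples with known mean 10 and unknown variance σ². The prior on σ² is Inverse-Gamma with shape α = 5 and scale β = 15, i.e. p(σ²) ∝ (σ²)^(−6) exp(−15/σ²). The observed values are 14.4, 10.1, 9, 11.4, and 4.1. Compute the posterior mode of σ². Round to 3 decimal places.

Sum of squared deviations about the known mean: SS = (14.4−10)² + (10.1−10)² + (9−10)² + (11.4−10)² + (4.1−10)² = 57.14.
The Normal likelihood contributes (σ²)^(−n/2) exp(−SS/(2σ²)), so the posterior is Inverse-Gamma(α + n/2, β + SS/2) = Inverse-Gamma(7.5, 43.57).
The mode of Inverse-Gamma(a, b) is b/(a+1) = 43.57/8.5 ≈ 5.126.

σ̂²_MAP = 5.126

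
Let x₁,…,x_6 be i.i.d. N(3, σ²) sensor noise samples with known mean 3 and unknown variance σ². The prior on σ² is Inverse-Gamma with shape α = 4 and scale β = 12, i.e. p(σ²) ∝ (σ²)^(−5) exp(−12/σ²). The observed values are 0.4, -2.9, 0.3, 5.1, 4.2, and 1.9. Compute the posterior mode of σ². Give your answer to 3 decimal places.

Sum of squared deviations about the known mean: SS = (0.4−3)² + (-2.9−3)² + (0.3−3)² + (5.1−3)² + (4.2−3)² + (1.9−3)² = 55.92.
The Normal likelihood contributes (σ²)^(−n/2) exp(−SS/(2σ²)), so the posterior is Inverse-Gamma(α + n/2, β + SS/2) = Inverse-Gamma(7, 39.96).
The mode of Inverse-Gamma(a, b) is b/(a+1) = 39.96/8 ≈ 4.995.

σ̂²_MAP = 4.995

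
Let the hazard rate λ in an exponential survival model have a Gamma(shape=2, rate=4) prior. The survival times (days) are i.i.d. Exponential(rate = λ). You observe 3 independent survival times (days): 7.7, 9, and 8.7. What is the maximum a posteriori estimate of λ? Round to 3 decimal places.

λ̂_MAP = 0.136

The Exponential(rate=λ) likelihood is ∝ λ^n e^(−λΣtᵢ). Here n = 3 and Σtᵢ = 7.7 + 9 + 8.7 = 25.4.
Posterior ∝ λe^(−4λ) · λ^3e^(−25.4λ) = λ^4e^(−29.4λ), i.e. Gamma(5, 29.4).
Mode = (a−1)/b = 4/29.4 ≈ 0.136.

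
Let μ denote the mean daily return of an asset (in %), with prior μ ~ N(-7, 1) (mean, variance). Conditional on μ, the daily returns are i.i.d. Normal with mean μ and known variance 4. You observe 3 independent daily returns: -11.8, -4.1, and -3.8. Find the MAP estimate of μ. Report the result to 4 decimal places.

μ̂_MAP = -6.8143

n = 3; x̄ = ((-11.8) + (-4.1) + (-3.8))/3 = -19.7/3 = -197/30 ≈ -6.5667.
For a Normal prior and Normal likelihood with known variance, the posterior is Normal; its mode equals its mean, the precision-weighted average.
Prior precision 1/σ₀² = 1/1 = 1; data precision n/σ² = 3/4 = 0.75.
μ̂ = (1·(-7) + 0.75·(-197/30)) / (1 + 0.75) = (-11.925)/1.75 = -477/70 ≈ -6.8143.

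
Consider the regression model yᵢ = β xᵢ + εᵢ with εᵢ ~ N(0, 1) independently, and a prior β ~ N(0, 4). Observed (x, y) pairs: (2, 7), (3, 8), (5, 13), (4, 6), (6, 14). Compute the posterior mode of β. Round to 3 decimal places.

β̂_MAP = 2.338

log p(β | y) = −Σ(yᵢ − βxᵢ)²/(2·1) − β²/(2·4) + const.
Setting the derivative to zero: Σxᵢ(yᵢ − βxᵢ)/1 − β/4 = 0, so β = Σxᵢyᵢ / (Σxᵢ² + σ²/τ²).
Σxᵢyᵢ = 2·7 + 3·8 + 5·13 + 4·6 + 6·14 = 211; Σxᵢ² = 90; σ²/τ² = 0.25.
β̂_MAP = 211 / (90 + 0.25) = 211/90.25 ≈ 2.338.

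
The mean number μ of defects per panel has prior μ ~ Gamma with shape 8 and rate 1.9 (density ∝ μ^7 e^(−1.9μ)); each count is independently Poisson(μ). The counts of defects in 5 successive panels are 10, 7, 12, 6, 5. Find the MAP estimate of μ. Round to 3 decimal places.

Σxᵢ = 10+7+12+6+5 = 40, with n = 5.
Posterior ∝ μ^7e^(−1.9μ) · μ^40e^(−5μ) = μ^47e^(−6.9μ), i.e. Gamma(shape=48, rate=6.9).
The mode of a Gamma(a, b) with a ≥ 1 (shape–rate) is (a−1)/b = 47/6.9 ≈ 6.812.

μ̂_MAP = 6.812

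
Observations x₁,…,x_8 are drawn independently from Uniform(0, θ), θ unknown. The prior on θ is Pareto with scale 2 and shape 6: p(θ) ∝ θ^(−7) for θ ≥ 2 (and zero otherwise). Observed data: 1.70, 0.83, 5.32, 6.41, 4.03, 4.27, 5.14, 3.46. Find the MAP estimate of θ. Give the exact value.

The Uniform(0, θ) likelihood is θ^(−n) for θ ≥ max(xᵢ), zero otherwise. Here max(xᵢ) = 6.41.
Posterior ∝ θ^(−7) · θ^(−8) = θ^(−15) on θ ≥ max(2, 6.41) = 6.41.
This density is strictly decreasing in θ, so the posterior mode lies at the lower boundary of the support.

θ̂_MAP = 6.41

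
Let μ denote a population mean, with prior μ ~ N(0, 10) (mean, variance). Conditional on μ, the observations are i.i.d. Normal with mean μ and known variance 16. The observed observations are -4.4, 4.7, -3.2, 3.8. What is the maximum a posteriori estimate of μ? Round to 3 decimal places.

μ̂_MAP = 0.161

n = 4; x̄ = ((-4.4) + 4.7 + (-3.2) + 3.8)/4 = 0.9/4 = 0.225.
For a Normal prior and Normal likelihood with known variance, the posterior is Normal; its mode equals its mean, the precision-weighted average.
Prior precision 1/σ₀² = 1/10 = 0.1; data precision n/σ² = 4/16 = 0.25.
μ̂ = (0.1·0 + 0.25·0.225) / (0.1 + 0.25) = 0.05625/0.35 = 9/56 ≈ 0.161.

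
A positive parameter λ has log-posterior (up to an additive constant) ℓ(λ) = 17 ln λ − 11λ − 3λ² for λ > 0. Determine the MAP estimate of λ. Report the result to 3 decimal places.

ℓ'(λ) = 17/λ − 11 − 6λ. Setting this to zero and multiplying by λ: 6λ² + 11λ − 17 = 0.
λ = (−11 + √(11² + 4·6·17)) / (2·6) = (−11 + √529) / 12 = (−11 + 23)/12 = 1.
ℓ''(λ) = −17/λ² − 6 < 0, confirming a maximum.

λ̂_MAP = 1.000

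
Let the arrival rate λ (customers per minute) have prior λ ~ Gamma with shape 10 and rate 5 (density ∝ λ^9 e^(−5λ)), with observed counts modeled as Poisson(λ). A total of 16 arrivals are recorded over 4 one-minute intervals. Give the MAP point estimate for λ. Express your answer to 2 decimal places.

Σxᵢ = 16, n = 4.
Posterior ∝ λ^9e^(−5λ) · λ^16e^(−4λ) = λ^25e^(−9λ), i.e. Gamma(shape=26, rate=9).
The mode of a Gamma(a, b) with a ≥ 1 (shape–rate) is (a−1)/b = 25/9 ≈ 2.78.

λ̂_MAP = 2.78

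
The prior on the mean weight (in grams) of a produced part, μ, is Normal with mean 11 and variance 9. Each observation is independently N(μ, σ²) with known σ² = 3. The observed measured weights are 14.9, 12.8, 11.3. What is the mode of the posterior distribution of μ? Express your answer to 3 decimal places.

n = 3; x̄ = (14.9 + 12.8 + 11.3)/3 = 39/3 = 13.
For a Normal prior and Normal likelihood with known variance, the posterior is Normal; its mode equals its mean, the precision-weighted average.
Prior precision 1/σ₀² = 1/9; data precision n/σ² = 3/3 = 1.
μ̂ = ((1/9)·11 + 1·13) / (1/9 + 1) = (128/9)/(10/9) = 12.800.

μ̂_MAP = 12.800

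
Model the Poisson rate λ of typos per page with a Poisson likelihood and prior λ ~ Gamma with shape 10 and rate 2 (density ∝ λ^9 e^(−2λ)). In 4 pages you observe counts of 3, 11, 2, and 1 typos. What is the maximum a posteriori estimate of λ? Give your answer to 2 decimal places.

Σxᵢ = 3+11+2+1 = 17, with n = 4.
Posterior ∝ λ^9e^(−2λ) · λ^17e^(−4λ) = λ^26e^(−6λ), i.e. Gamma(shape=27, rate=6).
The mode of a Gamma(a, b) with a ≥ 1 (shape–rate) is (a−1)/b = 26/6 ≈ 4.33.

λ̂_MAP = 4.33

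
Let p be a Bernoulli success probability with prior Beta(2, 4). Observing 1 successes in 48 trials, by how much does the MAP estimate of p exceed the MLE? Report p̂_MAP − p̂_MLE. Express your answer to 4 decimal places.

Posterior is Beta(3, 51); MAP = (3−1)/(54−2) = 2/52 ≈ 0.03846.
MLE ignores the prior: p̂_MLE = k/n = 1/48 ≈ 0.02083.
Difference = 2/52 − 1/48 = 11/624 ≈ 0.0176.

MAP − MLE = 0.0176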